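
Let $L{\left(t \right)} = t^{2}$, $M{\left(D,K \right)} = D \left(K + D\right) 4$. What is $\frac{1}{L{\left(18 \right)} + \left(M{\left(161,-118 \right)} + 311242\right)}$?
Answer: $\frac{1}{339258} \approx 2.9476 \cdot 10^{-6}$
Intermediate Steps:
$M{\left(D,K \right)} = 4 D \left(D + K\right)$ ($M{\left(D,K \right)} = D \left(D + K\right) 4 = 4 D \left(D + K\right)$)
$\frac{1}{L{\left(18 \right)} + \left(M{\left(161,-118 \right)} + 311242\right)} = \frac{1}{18^{2} + \left(4 \cdot 161 \left(161 - 118\right) + 311242\right)} = \frac{1}{324 + \left(4 \cdot 161 \cdot 43 + 311242\right)} = \frac{1}{324 + \left(27692 + 311242\right)} = \frac{1}{324 + 338934} = \frac{1}{339258}$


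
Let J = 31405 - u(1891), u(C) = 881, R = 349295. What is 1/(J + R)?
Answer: 1/379819 ≈ 2.6328e-6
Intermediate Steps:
J = 30524 (J = 31405 - 1*881 = 31405 - 881 = 30524)
1/(J + R) = 1/(30524 + 349295) = 1/379819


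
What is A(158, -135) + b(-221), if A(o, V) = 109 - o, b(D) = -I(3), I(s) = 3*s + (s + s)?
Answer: -64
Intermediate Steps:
I(s) = 5*s (I(s) = 3*s + 2*s = 5*s)
b(D) = -15 (b(D) = -5*3 = -1*15 = -15)
A(158, -135) + b(-221) = (109 - 1*158) - 15 = (109 - 158) - 15 = -49 - 15 = -64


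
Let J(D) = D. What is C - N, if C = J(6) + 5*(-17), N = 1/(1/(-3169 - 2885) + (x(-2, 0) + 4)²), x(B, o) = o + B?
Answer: -1919039/24215 ≈ -79.250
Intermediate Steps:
x(B, o) = B + o
N = 6054/24215 (N = 1/(1/(-3169 - 2885) + ((-2 + 0) + 4)²) = 1/(1/(-6054) + (-2 + 4)²) = 1/(-1/6054 + 2²) = 1/(-1/6054 + 4) = 1/(24215/6054) = 6054/24215 ≈ 0.25001)
C = -79 (C = 6 + 5*(-17) = 6 - 85 = -79)
C - N = -79 - 1*6054/24215 = -79 - 6054/24215 = -1919039/24215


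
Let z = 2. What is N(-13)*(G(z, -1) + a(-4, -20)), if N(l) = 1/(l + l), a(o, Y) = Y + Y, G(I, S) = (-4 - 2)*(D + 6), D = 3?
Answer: 47/13 ≈ 3.6154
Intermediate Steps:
G(I, S) = -54 (G(I, S) = (-4 - 2)*(3 + 6) = -6*9 = -54)
a(o, Y) = 2*Y
N(l) = 1/(2*l)
N(-13)*(G(z, -1) + a(-4, -20)) = ((½)/(-13))*(-54 + 2*(-20)) = ((½)*(-1/13))*(-54 - 40) = -1/26*(-94) = 47/13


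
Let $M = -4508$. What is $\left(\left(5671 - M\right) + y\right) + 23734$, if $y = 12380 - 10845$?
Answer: $35448$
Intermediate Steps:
$y = 1535$ ($y = 12380 - 10845 = 1535$)
$\left(\left(5671 - M\right) + y\right) + 23734 = \left(\left(5671 - -4508\right) + 1535\right) + 23734 = \left(\left(5671 + 4508\right) + 1535\right) + 23734 = \left(10179 + 1535\right) + 23734 = 11714 + 23734 = 35448$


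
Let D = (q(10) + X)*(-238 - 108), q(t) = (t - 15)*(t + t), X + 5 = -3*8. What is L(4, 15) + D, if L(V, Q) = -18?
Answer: 44616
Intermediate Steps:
X = -29 (X = -5 - 3*8 = -5 - 24 = -29)
q(t) = 2*t*(-15 + t) (q(t) = (-15 + t)*(2*t) = 2*t*(-15 + t))
D = 44634 (D = (2*10*(-15 + 10) - 29)*(-238 - 108) = (2*10*(-5) - 29)*(-346) = (-100 - 29)*(-346) = -129*(-346) = 44634)
L(4, 15) + D = -18 + 44634 = 44616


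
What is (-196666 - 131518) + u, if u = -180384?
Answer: -508568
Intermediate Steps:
(-196666 - 131518) + u = (-196666 - 131518) - 180384 = -328184 - 180384 = -508568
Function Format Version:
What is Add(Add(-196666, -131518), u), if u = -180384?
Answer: -508568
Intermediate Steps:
Add(Add(-196666, -131518), u) = Add(Add(-196666, -131518), -180384) = Add(-328184, -180384) = -508568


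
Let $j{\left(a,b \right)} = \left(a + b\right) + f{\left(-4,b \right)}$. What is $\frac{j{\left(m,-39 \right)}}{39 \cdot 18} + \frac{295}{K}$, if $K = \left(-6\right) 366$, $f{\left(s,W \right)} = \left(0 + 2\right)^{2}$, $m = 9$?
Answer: $- \frac{1129}{6588} \approx -0.17137$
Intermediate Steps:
$f{\left(s,W \right)} = 4$ ($f{\left(s,W \right)} = 2^{2} = 4$)
$j{\left(a,b \right)} = 4 + a + b$ ($j{\left(a,b \right)} = \left(a + b\right) + 4 = 4 + a + b$)
$K = -2196$
$\frac{j{\left(m,-39 \right)}}{39 \cdot 18} + \frac{295}{K} = \frac{4 + 9 - 39}{39 \cdot 18} + \frac{295}{-2196} = - \frac{26}{702} + 295 \left(- \frac{1}{2196}\right) = \left(-26\right) \frac{1}{702} - \frac{295}{2196} = - \frac{1}{27} - \frac{295}{2196} = - \frac{1129}{6588}$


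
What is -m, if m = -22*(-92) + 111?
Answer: -2135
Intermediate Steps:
m = 2135 (m = 2024 + 111 = 2135)
-m = -1*2135 = -2135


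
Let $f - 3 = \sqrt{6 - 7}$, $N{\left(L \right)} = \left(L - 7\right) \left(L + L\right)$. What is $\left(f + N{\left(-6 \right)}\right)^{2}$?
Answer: $\left(159 + i\right)^{2} \approx 25280.0 + 318.0 i$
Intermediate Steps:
$N{\left(L \right)} = 2 L \left(-7 + L\right)$ ($N{\left(L \right)} = \left(-7 + L\right) 2 L = 2 L \left(-7 + L\right)$)
$f = 3 + i$ ($f = 3 + \sqrt{6 - 7} = 3 + \sqrt{-1} = 3 + i \approx 3.0 + 1.0 i$)
$\left(f + N{\left(-6 \right)}\right)^{2} = \left(\left(3 + i\right) + 2 \left(-6\right) \left(-7 - 6\right)\right)^{2} = \left(\left(3 + i\right) + 2 \left(-6\right) \left(-13\right)\right)^{2} = \left(\left(3 + i\right) + 156\right)^{2} = \left(159 + i\right)^{2}$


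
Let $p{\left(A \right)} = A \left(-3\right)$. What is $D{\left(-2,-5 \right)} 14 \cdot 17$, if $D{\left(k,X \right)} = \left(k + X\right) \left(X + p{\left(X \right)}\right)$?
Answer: $-16660$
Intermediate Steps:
$p{\left(A \right)} = - 3 A$
$D{\left(k,X \right)} = - 2 X \left(X + k\right)$ ($D{\left(k,X \right)} = \left(k + X\right) \left(X - 3 X\right) = \left(X + k\right) \left(- 2 X\right) = - 2 X \left(X + k\right)$)
$D{\left(-2,-5 \right)} 14 \cdot 17 = 2 \left(-5\right) \left(\left(-1\right) \left(-5\right) - -2\right) 14 \cdot 17 = 2 \left(-5\right) \left(5 + 2\right) 14 \cdot 17 = 2 \left(-5\right) 7 \cdot 14 \cdot 17 = \left(-70\right) 14 \cdot 17 = \left(-980\right) 17 = -16660$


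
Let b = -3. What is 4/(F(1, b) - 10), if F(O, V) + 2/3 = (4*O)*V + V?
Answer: -12/77 ≈ -0.15584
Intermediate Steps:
F(O, V) = -2/3 + V + 4*O*V (F(O, V) = -2/3 + ((4*O)*V + V) = -2/3 + (4*O*V + V) = -2/3 + (V + 4*O*V) = -2/3 + V + 4*O*V)
4/(F(1, b) - 10) = 4/((-2/3 - 3 + 4*1*(-3)) - 10) = 4/((-2/3 - 3 - 12) - 10) = 4/(-47/3 - 10) = 4/(-77/3) = 4*(-3/77) = -12/77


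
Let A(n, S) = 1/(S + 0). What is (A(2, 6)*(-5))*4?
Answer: -10/3 ≈ -3.3333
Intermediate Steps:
A(n, S) = 1/S
(A(2, 6)*(-5))*4 = (-5/6)*4 = ((⅙)*(-5))*4 = -⅚*4 = -10/3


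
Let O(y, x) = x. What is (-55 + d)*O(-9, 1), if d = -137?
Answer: -192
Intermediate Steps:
(-55 + d)*O(-9, 1) = (-55 - 137)*1 = -192*1 = -192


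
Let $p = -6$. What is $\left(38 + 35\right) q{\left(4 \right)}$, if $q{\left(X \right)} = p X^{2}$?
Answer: $-7008$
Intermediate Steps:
$q{\left(X \right)} = - 6 X^{2}$
$\left(38 + 35\right) q{\left(4 \right)} = \left(38 + 35\right) \left(- 6 \cdot 4^{2}\right) = 73 \left(\left(-6\right) 16\right) = 73 \left(-96\right) = -7008$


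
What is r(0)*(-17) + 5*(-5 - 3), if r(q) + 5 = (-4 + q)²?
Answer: -227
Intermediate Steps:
r(q) = -5 + (-4 + q)²
r(0)*(-17) + 5*(-5 - 3) = (-5 + (-4 + 0)²)*(-17) + 5*(-5 - 3) = (-5 + (-4)²)*(-17) + 5*(-8) = (-5 + 16)*(-17) - 40 = 11*(-17) - 40 = -187 - 40 = -227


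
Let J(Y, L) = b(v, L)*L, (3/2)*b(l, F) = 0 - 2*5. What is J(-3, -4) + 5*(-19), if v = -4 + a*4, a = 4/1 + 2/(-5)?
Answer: -205/3 ≈ -68.333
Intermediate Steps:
a = 18/5 (a = 4*1 + 2*(-1/5) = 4 - 2/5 = 18/5 ≈ 3.6000)
v = 52/5 (v = -4 + (18/5)*4 = -4 + 72/5 = 52/5 ≈ 10.400)
b(l, F) = -20/3 (b(l, F) = 2*(0 - 2*5)/3 = 2*(0 - 10)/3 = (2/3)*(-10) = -20/3)
J(Y, L) = -20*L/3
J(-3, -4) + 5*(-19) = -20/3*(-4) + 5*(-19) = 80/3 - 95 = -205/3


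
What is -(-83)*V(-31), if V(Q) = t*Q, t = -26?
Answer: 66898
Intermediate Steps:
V(Q) = -26*Q
-(-83)*V(-31) = -(-83)*(-26*(-31)) = -(-83)*806 = -1*(-66898) = 66898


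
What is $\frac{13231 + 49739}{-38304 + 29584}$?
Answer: $- \frac{6297}{872} \approx -7.2213$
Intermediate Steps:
$\frac{13231 + 49739}{-38304 + 29584} = \frac{62970}{-8720} = 62970 \left(- \frac{1}{8720}\right) = - \frac{6297}{872}$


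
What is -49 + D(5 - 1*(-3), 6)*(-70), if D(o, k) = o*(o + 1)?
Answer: -5089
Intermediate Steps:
D(o, k) = o*(1 + o)
-49 + D(5 - 1*(-3), 6)*(-70) = -49 + ((5 - 1*(-3))*(1 + (5 - 1*(-3))))*(-70) = -49 + ((5 + 3)*(1 + (5 + 3)))*(-70) = -49 + (8*(1 + 8))*(-70) = -49 + (8*9)*(-70) = -49 + 72*(-70) = -49 - 5040 = -5089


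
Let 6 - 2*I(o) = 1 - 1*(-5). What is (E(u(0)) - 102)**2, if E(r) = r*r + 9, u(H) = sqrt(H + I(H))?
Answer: 8649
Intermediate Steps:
I(o) = 0 (I(o) = 3 - (1 - 1*(-5))/2 = 3 - (1 + 5)/2 = 3 - 1/2*6 = 3 - 3 = 0)
u(H) = sqrt(H) (u(H) = sqrt(H + 0) = sqrt(H))
E(r) = 9 + r**2 (E(r) = r**2 + 9 = 9 + r**2)
(E(u(0)) - 102)**2 = ((9 + (sqrt(0))**2) - 102)**2 = ((9 + 0**2) - 102)**2 = ((9 + 0) - 102)**2 = (9 - 102)**2 = (-93)**2 = 8649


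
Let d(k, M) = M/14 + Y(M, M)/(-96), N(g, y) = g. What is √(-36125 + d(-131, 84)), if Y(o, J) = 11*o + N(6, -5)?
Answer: I*√578059/4 ≈ 190.08*I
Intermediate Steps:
Y(o, J) = 6 + 11*o (Y(o, J) = 11*o + 6 = 6 + 11*o)
d(k, M) = -1/16 - 29*M/672 (d(k, M) = M/14 + (6 + 11*M)/(-96) = M*(1/14) + (6 + 11*M)*(-1/96) = M/14 + (-1/16 - 11*M/96) = -1/16 - 29*M/672)
√(-36125 + d(-131, 84)) = √(-36125 + (-1/16 - 29/672*84)) = √(-36125 + (-1/16 - 29/8)) = √(-36125 - 59/16) = √(-578059/16) = I*√578059/4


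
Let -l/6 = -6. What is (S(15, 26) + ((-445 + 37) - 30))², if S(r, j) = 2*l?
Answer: 133956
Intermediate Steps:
l = 36 (l = -6*(-6) = 36)
S(r, j) = 72 (S(r, j) = 2*36 = 72)
(S(15, 26) + ((-445 + 37) - 30))² = (72 + ((-445 + 37) - 30))² = (72 + (-408 - 30))² = (72 - 438)² = (-366)² = 133956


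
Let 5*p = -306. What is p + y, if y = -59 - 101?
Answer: -1106/5 ≈ -221.20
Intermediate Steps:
p = -306/5 (p = (⅕)*(-306) = -306/5 ≈ -61.200)
y = -160
p + y = -306/5 - 160 = -1106/5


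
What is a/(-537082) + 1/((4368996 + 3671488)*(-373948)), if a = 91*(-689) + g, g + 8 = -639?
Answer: 95231934754513395/807428377197736112 ≈ 0.11794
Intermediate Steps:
g = -647 (g = -8 - 639 = -647)
a = -63346 (a = 91*(-689) - 647 = -62699 - 647 = -63346)
a/(-537082) + 1/((4368996 + 3671488)*(-373948)) = -63346/(-537082) + 1/((4368996 + 3671488)*(-373948)) = -63346*(-1/537082) - 1/373948/8040484 = 31673/268541 + (1/8040484)*(-1/373948) = 31673/268541 - 1/3006722910832 = 95231934754513395/807428377197736112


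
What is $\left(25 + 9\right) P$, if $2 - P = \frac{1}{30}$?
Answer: $\frac{1003}{15} \approx 66.867$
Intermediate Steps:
$P = \frac{59}{30}$ ($P = 2 - \frac{1}{30} = \frac{59}{30} \approx 1.9667$)
$\left(25 + 9\right) P = \left(25 + 9\right) \frac{59}{30} = 34 \cdot \frac{59}{30} = \frac{1003}{15}$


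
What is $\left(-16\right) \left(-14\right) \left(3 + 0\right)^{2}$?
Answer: $2016$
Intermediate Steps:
$\left(-16\right) \left(-14\right) \left(3 + 0\right)^{2} = 224 \cdot 3^{2} = 224 \cdot 9 = 2016$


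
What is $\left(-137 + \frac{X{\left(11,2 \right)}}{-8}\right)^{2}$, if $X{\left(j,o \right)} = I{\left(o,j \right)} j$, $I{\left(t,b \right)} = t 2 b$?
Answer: $\frac{156025}{4} \approx 39006.0$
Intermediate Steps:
$I{\left(t,b \right)} = 2 b t$ ($I{\left(t,b \right)} = 2 t b = 2 b t$)
$X{\left(j,o \right)} = 2 o j^{2}$ ($X{\left(j,o \right)} = 2 j o j = 2 o j^{2}$)
$\left(-137 + \frac{X{\left(11,2 \right)}}{-8}\right)^{2} = \left(-137 + \frac{2 \cdot 2 \cdot 11^{2}}{-8}\right)^{2} = \left(-137 + 2 \cdot 2 \cdot 121 \left(- \frac{1}{8}\right)\right)^{2} = \left(-137 + 484 \left(- \frac{1}{8}\right)\right)^{2} = \left(-137 - \frac{121}{2}\right)^{2} = \left(- \frac{395}{2}\right)^{2} = \frac{156025}{4}$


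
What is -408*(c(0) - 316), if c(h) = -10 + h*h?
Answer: 133008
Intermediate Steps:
c(h) = -10 + h**2
-408*(c(0) - 316) = -408*((-10 + 0**2) - 316) = -408*((-10 + 0) - 316) = -408*(-10 - 316) = -408*(-326) = 133008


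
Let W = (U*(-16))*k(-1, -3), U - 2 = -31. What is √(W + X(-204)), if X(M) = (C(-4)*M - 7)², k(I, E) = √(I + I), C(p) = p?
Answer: √(654481 + 464*I*√2) ≈ 809.0 + 0.406*I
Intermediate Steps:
U = -29 (U = 2 - 31 = -29)
k(I, E) = √2*√I (k(I, E) = √(2*I) = √2*√I)
X(M) = (-7 - 4*M)² (X(M) = (-4*M - 7)² = (-7 - 4*M)²)
W = 464*I*√2 (W = (-29*(-16))*(√2*√(-1)) = 464*(√2*I) = 464*(I*√2) = 464*I*√2 ≈ 656.2*I)
√(W + X(-204)) = √(464*I*√2 + (7 + 4*(-204))²) = √(464*I*√2 + (7 - 816)²) = √(464*I*√2 + (-809)²) = √(464*I*√2 + 654481) = √(654481 + 464*I*√2)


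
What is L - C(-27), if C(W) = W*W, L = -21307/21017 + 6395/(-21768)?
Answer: -334114297315/457498056 ≈ -730.31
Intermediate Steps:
L = -598214491/457498056 (L = -21307*1/21017 + 6395*(-1/21768) = -21307/21017 - 6395/21768 = -598214491/457498056 ≈ -1.3076)
C(W) = W²
L - C(-27) = -598214491/457498056 - 1*(-27)² = -598214491/457498056 - 1*729 = -598214491/457498056 - 729 = -334114297315/457498056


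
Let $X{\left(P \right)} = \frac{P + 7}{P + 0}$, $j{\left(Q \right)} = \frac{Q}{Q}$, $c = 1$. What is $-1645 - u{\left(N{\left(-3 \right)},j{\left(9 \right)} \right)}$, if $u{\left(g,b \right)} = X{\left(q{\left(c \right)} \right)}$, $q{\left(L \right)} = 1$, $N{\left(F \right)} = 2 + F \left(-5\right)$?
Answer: $-1653$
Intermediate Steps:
$N{\left(F \right)} = 2 - 5 F$
$j{\left(Q \right)} = 1$
$X{\left(P \right)} = \frac{7 + P}{P}$
$u{\left(g,b \right)} = 8$ ($u{\left(g,b \right)} = \frac{7 + 1}{1} = 1 \cdot 8 = 8$)
$-1645 - u{\left(N{\left(-3 \right)},j{\left(9 \right)} \right)} = -1645 - 8 = -1653$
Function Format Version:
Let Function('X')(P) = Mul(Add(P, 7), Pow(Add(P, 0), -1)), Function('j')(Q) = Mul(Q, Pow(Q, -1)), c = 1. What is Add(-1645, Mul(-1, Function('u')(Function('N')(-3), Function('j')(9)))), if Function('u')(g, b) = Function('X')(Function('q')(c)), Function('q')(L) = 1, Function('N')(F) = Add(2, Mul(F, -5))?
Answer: -1653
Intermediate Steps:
Function('N')(F) = Add(2, Mul(-5, F))
Function('j')(Q) = 1
Function('X')(P) = Mul(Pow(P, -1), Add(7, P)) (Function('X')(P) = Mul(Add(7, P), Pow(P, -1)) = Mul(Pow(P, -1), Add(7, P)))
Function('u')(g, b) = 8 (Function('u')(g, b) = Mul(Pow(1, -1), Add(7, 1)) = Mul(1, 8) = 8)
Add(-1645, Mul(-1, Function('u')(Function('N')(-3), Function('j')(9)))) = Add(-1645, Mul(-1, 8)) = Add(-1645, -8) = -1653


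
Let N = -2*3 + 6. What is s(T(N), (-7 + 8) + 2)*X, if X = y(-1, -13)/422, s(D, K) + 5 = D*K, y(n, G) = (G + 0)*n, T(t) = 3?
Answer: 26/211 ≈ 0.12322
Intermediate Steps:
N = 0 (N = -6 + 6 = 0)
y(n, G) = G*n
s(D, K) = -5 + D*K
X = 13/422 (X = -13*(-1)/422 = 13*(1/422) = 13/422 ≈ 0.030806)
s(T(N), (-7 + 8) + 2)*X = (-5 + 3*((-7 + 8) + 2))*(13/422) = (-5 + 3*(1 + 2))*(13/422) = (-5 + 3*3)*(13/422) = (-5 + 9)*(13/422) = 4*(13/422) = 26/211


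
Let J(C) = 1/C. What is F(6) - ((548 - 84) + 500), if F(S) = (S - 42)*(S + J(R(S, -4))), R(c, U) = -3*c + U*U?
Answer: -1162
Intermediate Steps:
R(c, U) = U² - 3*c (R(c, U) = -3*c + U² = U² - 3*c)
F(S) = (-42 + S)*(S + 1/(16 - 3*S)) (F(S) = (S - 42)*(S + 1/((-4)² - 3*S)) = (-42 + S)*(S + 1/(16 - 3*S)))
F(6) - ((548 - 84) + 500) = (42 - 1*6 + 6*(-42 + 6)*(-16 + 3*6))/(-16 + 3*6) - ((548 - 84) + 500) = (42 - 6 + 6*(-36)*(-16 + 18))/(-16 + 18) - (464 + 500) = (42 - 6 + 6*(-36)*2)/2 - 1*964 = (42 - 6 - 432)/2 - 964 = (½)*(-396) - 964 = -198 - 964 = -1162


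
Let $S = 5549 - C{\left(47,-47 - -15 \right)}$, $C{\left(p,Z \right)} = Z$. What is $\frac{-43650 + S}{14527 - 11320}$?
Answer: $- \frac{38069}{3207} \approx -11.871$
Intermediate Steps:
$S = 5581$ ($S = 5549 - \left(-47 - -15\right) = 5549 - \left(-47 + 15\right) = 5549 - -32 = 5549 + 32 = 5581$)
$\frac{-43650 + S}{14527 - 11320} = \frac{-43650 + 5581}{14527 - 11320} = - \frac{38069}{3207}$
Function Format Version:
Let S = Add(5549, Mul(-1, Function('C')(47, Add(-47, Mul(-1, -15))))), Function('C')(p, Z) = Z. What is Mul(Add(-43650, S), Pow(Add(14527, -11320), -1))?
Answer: Rational(-38069, 3207) ≈ -11.871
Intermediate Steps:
S = 5581 (S = Add(5549, Mul(-1, Add(-47, Mul(-1, -15)))) = Add(5549, Mul(-1, Add(-47, 15))) = Add(5549, Mul(-1, -32)) = Add(5549, 32) = 5581)
Mul(Add(-43650, S), Pow(Add(14527, -11320), -1)) = Mul(Add(-43650, 5581), Pow(Add(14527, -11320), -1)) = Mul(-38069, Pow(3207, -1)) = Mul(-38069, Rational(1, 3207)) = Rational(-38069, 3207)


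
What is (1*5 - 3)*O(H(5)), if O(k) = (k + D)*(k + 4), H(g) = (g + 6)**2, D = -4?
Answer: 29250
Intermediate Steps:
H(g) = (6 + g)**2
O(k) = (-4 + k)*(4 + k) (O(k) = (k - 4)*(k + 4) = (-4 + k)*(4 + k))
(1*5 - 3)*O(H(5)) = (1*5 - 3)*(-16 + ((6 + 5)**2)**2) = (5 - 3)*(-16 + (11**2)**2) = 2*(-16 + 121**2) = 2*(-16 + 14641) = 2*14625 = 29250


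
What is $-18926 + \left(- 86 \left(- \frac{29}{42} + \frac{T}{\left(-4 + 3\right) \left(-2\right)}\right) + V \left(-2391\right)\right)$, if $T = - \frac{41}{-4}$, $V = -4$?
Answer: $- \frac{818443}{84} \approx -9743.4$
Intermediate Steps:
$T = \frac{41}{4}$ ($T = \left(-41\right) \left(- \frac{1}{4}\right) = \frac{41}{4} \approx 10.25$)
$-18926 + \left(- 86 \left(- \frac{29}{42} + \frac{T}{\left(-4 + 3\right) \left(-2\right)}\right) + V \left(-2391\right)\right) = -18926 - \left(-9564 + 86 \left(- \frac{29}{42} + \frac{41}{4 \left(-4 + 3\right) \left(-2\right)}\right)\right) = -18926 + \left(- 86 \left(\left(-29\right) \frac{1}{42} + \frac{41}{4 \left(\left(-1\right) \left(-2\right)\right)}\right) + 9564\right) = -18926 + \left(- 86 \left(- \frac{29}{42} + \frac{41}{4 \cdot 2}\right) + 9564\right) = -18926 + \left(- 86 \left(- \frac{29}{42} + \frac{41}{4} \cdot \frac{1}{2}\right) + 9564\right) = -18926 + \left(- 86 \left(- \frac{29}{42} + \frac{41}{8}\right) + 9564\right) = -18926 + \left(\left(-86\right) \frac{745}{168} + 9564\right) = -18926 + \left(- \frac{32035}{84} + 9564\right) = -18926 + \frac{771341}{84} = - \frac{818443}{84}$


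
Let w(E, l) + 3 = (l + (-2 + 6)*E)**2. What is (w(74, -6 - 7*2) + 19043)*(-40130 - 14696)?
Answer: -5220312416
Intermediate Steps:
w(E, l) = -3 + (l + 4*E)**2 (w(E, l) = -3 + (l + (-2 + 6)*E)**2 = -3 + (l + 4*E)**2)
(w(74, -6 - 7*2) + 19043)*(-40130 - 14696) = ((-3 + ((-6 - 7*2) + 4*74)**2) + 19043)*(-40130 - 14696) = ((-3 + ((-6 - 14) + 296)**2) + 19043)*(-54826) = ((-3 + (-20 + 296)**2) + 19043)*(-54826) = ((-3 + 276**2) + 19043)*(-54826) = ((-3 + 76176) + 19043)*(-54826) = (76173 + 19043)*(-54826) = 95216*(-54826) = -5220312416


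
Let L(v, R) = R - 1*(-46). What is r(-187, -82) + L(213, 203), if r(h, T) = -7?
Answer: 242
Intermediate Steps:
L(v, R) = 46 + R (L(v, R) = R + 46 = 46 + R)
r(-187, -82) + L(213, 203) = -7 + (46 + 203) = -7 + 249 = 242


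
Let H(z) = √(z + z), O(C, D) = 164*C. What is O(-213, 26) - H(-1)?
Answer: -34932 - I*√2 ≈ -34932.0 - 1.4142*I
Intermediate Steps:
H(z) = √2*√z (H(z) = √(2*z) = √2*√z)
O(-213, 26) - H(-1) = 164*(-213) - √2*√(-1) = -34932 - √2*I = -34932 - I*√2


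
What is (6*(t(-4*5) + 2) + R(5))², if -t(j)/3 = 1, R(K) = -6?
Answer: 144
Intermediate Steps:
t(j) = -3 (t(j) = -3*1 = -3)
(6*(t(-4*5) + 2) + R(5))² = (6*(-3 + 2) - 6)² = (6*(-1) - 6)² = (-6 - 6)² = (-12)² = 144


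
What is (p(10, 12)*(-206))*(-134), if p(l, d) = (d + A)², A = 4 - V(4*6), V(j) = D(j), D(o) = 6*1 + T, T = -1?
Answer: 3340084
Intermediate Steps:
D(o) = 5 (D(o) = 6*1 - 1 = 6 - 1 = 5)
V(j) = 5
A = -1 (A = 4 - 1*5 = 4 - 5 = -1)
p(l, d) = (-1 + d)² (p(l, d) = (d - 1)² = (-1 + d)²)
(p(10, 12)*(-206))*(-134) = ((-1 + 12)²*(-206))*(-134) = (11²*(-206))*(-134) = (121*(-206))*(-134) = -24926*(-134) = 3340084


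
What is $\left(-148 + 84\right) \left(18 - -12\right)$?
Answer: $-1920$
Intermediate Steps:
$\left(-148 + 84\right) \left(18 - -12\right) = - 64 \left(18 + 12\right) = \left(-64\right) 30 = -1920$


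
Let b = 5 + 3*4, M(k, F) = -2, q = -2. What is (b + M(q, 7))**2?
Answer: 225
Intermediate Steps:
b = 17 (b = 5 + 12 = 17)
(b + M(q, 7))**2 = (17 - 2)**2 = 15**2 = 225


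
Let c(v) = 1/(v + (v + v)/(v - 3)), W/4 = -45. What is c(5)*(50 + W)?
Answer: -13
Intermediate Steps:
W = -180 (W = 4*(-45) = -180)
c(v) = 1/(v + 2*v/(-3 + v)) (c(v) = 1/(v + (2*v)/(-3 + v)) = 1/(v + 2*v/(-3 + v)))
c(5)*(50 + W) = ((-3 + 5)/(5*(-1 + 5)))*(50 - 180) = ((⅕)*2/4)*(-130) = ((⅕)*(¼)*2)*(-130) = (⅒)*(-130) = -13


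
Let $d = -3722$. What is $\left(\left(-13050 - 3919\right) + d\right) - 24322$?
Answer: $-45013$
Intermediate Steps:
$\left(\left(-13050 - 3919\right) + d\right) - 24322 = \left(\left(-13050 - 3919\right) - 3722\right) - 24322 = \left(-16969 - 3722\right) - 24322 = -20691 - 24322 = -45013$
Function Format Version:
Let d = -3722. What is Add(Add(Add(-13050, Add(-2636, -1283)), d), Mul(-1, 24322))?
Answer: -45013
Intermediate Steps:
Add(Add(Add(-13050, Add(-2636, -1283)), d), Mul(-1, 24322)) = Add(Add(Add(-13050, Add(-2636, -1283)), -3722), Mul(-1, 24322)) = Add(Add(Add(-13050, -3919), -3722), -24322) = Add(Add(-16969, -3722), -24322) = Add(-20691, -24322) = -45013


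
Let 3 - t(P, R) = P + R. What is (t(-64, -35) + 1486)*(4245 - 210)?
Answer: 6407580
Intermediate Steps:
t(P, R) = 3 - P - R (t(P, R) = 3 - (P + R) = 3 + (-P - R) = 3 - P - R)
(t(-64, -35) + 1486)*(4245 - 210) = ((3 - 1*(-64) - 1*(-35)) + 1486)*(4245 - 210) = ((3 + 64 + 35) + 1486)*4035 = (102 + 1486)*4035 = 1588*4035 = 6407580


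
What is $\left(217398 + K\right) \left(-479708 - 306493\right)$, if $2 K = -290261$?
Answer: $- \frac{113633561535}{2} \approx -5.6817 \cdot 10^{10}$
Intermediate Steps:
$K = - \frac{290261}{2}$ ($K = \frac{1}{2} \left(-290261\right) = - \frac{290261}{2} \approx -1.4513 \cdot 10^{5}$)
$\left(217398 + K\right) \left(-479708 - 306493\right) = \left(217398 - \frac{290261}{2}\right) \left(-479708 - 306493\right) = \frac{144535}{2} \left(-786201\right) = - \frac{113633561535}{2}$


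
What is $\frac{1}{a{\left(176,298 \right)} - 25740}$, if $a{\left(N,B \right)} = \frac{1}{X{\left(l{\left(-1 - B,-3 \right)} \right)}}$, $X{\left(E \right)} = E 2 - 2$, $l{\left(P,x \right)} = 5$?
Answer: $- \frac{8}{205919} \approx -3.885 \cdot 10^{-5}$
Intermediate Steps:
$X{\left(E \right)} = -2 + 2 E$ ($X{\left(E \right)} = 2 E - 2 = -2 + 2 E$)
$a{\left(N,B \right)} = \frac{1}{8}$ ($a{\left(N,B \right)} = \frac{1}{-2 + 2 \cdot 5} = \frac{1}{-2 + 10} = \frac{1}{8}$)
$\frac{1}{a{\left(176,298 \right)} - 25740} = \frac{1}{\frac{1}{8} - 25740} = \frac{1}{- \frac{205919}{8}} = - \frac{8}{205919}$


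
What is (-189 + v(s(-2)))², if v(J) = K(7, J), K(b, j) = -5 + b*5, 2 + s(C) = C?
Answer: 25281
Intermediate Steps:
s(C) = -2 + C
K(b, j) = -5 + 5*b
v(J) = 30 (v(J) = -5 + 5*7 = -5 + 35 = 30)
(-189 + v(s(-2)))² = (-189 + 30)² = (-159)² = 25281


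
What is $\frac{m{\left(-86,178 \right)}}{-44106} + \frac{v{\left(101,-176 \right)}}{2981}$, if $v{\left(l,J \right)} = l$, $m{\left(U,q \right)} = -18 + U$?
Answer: $\frac{2382365}{65739993} \approx 0.036239$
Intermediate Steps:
$\frac{m{\left(-86,178 \right)}}{-44106} + \frac{v{\left(101,-176 \right)}}{2981} = \frac{-18 - 86}{-44106} + \frac{101}{2981} = \left(-104\right) \left(- \frac{1}{44106}\right) + 101 \cdot \frac{1}{2981} = \frac{52}{22053} + \frac{101}{2981} = \frac{2382365}{65739993}$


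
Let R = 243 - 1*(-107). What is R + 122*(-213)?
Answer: -25636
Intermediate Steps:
R = 350 (R = 243 + 107 = 350)
R + 122*(-213) = 350 + 122*(-213) = 350 - 25986 = -25636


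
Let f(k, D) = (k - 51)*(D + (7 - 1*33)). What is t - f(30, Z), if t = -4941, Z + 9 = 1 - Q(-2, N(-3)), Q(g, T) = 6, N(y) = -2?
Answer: -5781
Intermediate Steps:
Z = -14 (Z = -9 + (1 - 1*6) = -9 + (1 - 6) = -9 - 5 = -14)
f(k, D) = (-51 + k)*(-26 + D) (f(k, D) = (-51 + k)*(D + (7 - 33)) = (-51 + k)*(D - 26) = (-51 + k)*(-26 + D))
t - f(30, Z) = -4941 - (1326 - 51*(-14) - 26*30 - 14*30) = -4941 - (1326 + 714 - 780 - 420) = -4941 - 1*840 = -4941 - 840 = -5781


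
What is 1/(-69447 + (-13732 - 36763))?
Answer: -1/119942 ≈ -8.3374e-6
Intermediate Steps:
1/(-69447 + (-13732 - 36763)) = 1/(-69447 - 50495) = 1/(-119942) = -1/119942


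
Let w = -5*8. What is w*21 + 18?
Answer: -822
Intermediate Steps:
w = -40
w*21 + 18 = -40*21 + 18 = -840 + 18 = -822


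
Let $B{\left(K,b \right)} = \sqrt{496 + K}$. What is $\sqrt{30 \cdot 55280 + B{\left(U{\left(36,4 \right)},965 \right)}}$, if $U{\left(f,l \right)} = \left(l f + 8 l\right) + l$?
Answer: $11 \sqrt{13706} \approx 1287.8$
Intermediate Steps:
$U{\left(f,l \right)} = 9 l + f l$ ($U{\left(f,l \right)} = \left(f l + 8 l\right) + l = \left(8 l + f l\right) + l = 9 l + f l$)
$\sqrt{30 \cdot 55280 + B{\left(U{\left(36,4 \right)},965 \right)}} = \sqrt{30 \cdot 55280 + \sqrt{496 + 4 \left(9 + 36\right)}} = \sqrt{1658400 + \sqrt{496 + 4 \cdot 45}} = \sqrt{1658400 + \sqrt{496 + 180}} = \sqrt{1658400 + \sqrt{676}} = \sqrt{1658400 + 26} = \sqrt{1658426} = 11 \sqrt{13706}$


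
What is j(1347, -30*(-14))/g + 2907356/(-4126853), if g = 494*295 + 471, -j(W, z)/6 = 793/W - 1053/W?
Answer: -190849055232084/270904165918397 ≈ -0.70449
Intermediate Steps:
j(W, z) = 1560/W (j(W, z) = -6*(793/W - 1053/W) = -(-1560)/W = 1560/W)
g = 146201 (g = 145730 + 471 = 146201)
j(1347, -30*(-14))/g + 2907356/(-4126853) = (1560/1347)/146201 + 2907356/(-4126853) = (1560*(1/1347))*(1/146201) + 2907356*(-1/4126853) = (520/449)*(1/146201) - 2907356/4126853 = 520/65644249 - 2907356/4126853 = -190849055232084/270904165918397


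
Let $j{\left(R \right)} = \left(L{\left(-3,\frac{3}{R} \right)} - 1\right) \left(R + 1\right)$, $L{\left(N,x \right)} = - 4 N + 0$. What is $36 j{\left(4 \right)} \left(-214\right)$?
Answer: $-423720$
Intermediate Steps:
$L{\left(N,x \right)} = - 4 N$
$j{\left(R \right)} = 11 + 11 R$ ($j{\left(R \right)} = \left(\left(-4\right) \left(-3\right) - 1\right) \left(R + 1\right) = \left(12 - 1\right) \left(1 + R\right) = 11 \left(1 + R\right) = 11 + 11 R$)
$36 j{\left(4 \right)} \left(-214\right) = 36 \left(11 + 11 \cdot 4\right) \left(-214\right) = 36 \left(11 + 44\right) \left(-214\right) = 36 \cdot 55 \left(-214\right) = 36 \left(-11770\right) = -423720$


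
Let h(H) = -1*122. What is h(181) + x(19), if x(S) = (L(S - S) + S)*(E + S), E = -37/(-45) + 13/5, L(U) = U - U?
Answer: 13681/45 ≈ 304.02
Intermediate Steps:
L(U) = 0
E = 154/45 (E = -37*(-1/45) + 13*(⅕) = 37/45 + 13/5 = 154/45 ≈ 3.4222)
h(H) = -122
x(S) = S*(154/45 + S) (x(S) = (0 + S)*(154/45 + S) = S*(154/45 + S))
h(181) + x(19) = -122 + (1/45)*19*(154 + 45*19) = -122 + (1/45)*19*(154 + 855) = -122 + (1/45)*19*1009 = -122 + 19171/45 = 13681/45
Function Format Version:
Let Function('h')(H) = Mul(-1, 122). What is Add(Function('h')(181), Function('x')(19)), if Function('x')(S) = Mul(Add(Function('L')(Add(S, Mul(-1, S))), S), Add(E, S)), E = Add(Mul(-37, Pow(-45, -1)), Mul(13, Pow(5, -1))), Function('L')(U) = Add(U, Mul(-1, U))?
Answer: Rational(13681, 45) ≈ 304.02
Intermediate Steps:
Function('L')(U) = 0
E = Rational(154, 45) (E = Add(Mul(-37, Rational(-1, 45)), Mul(13, Rational(1, 5))) = Add(Rational(37, 45), Rational(13, 5)) = Rational(154, 45) ≈ 3.4222)
Function('h')(H) = -122
Function('x')(S) = Mul(S, Add(Rational(154, 45), S)) (Function('x')(S) = Mul(Add(0, S), Add(Rational(154, 45), S)) = Mul(S, Add(Rational(154, 45), S)))
Add(Function('h')(181), Function('x')(19)) = Add(-122, Mul(Rational(1, 45), 19, Add(154, Mul(45, 19)))) = Add(-122, Mul(Rational(1, 45), 19, Add(154, 855))) = Add(-122, Mul(Rational(1, 45), 19, 1009)) = Add(-122, Rational(19171, 45)) = Rational(13681, 45)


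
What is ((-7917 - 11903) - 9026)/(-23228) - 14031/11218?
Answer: -289705/32571463 ≈ -0.0088944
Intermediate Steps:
((-7917 - 11903) - 9026)/(-23228) - 14031/11218 = (-19820 - 9026)*(-1/23228) - 14031*1/11218 = -28846*(-1/23228) - 14031/11218 = 14423/11614 - 14031/11218 = -289705/32571463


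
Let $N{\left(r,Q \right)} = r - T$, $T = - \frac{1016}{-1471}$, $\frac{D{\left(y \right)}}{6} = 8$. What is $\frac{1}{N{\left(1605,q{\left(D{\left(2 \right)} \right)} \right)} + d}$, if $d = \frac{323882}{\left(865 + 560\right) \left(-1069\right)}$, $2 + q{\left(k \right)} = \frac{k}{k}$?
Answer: $\frac{2240811075}{3594477646753} \approx 0.0006234$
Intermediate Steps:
$D{\left(y \right)} = 48$ ($D{\left(y \right)} = 6 \cdot 8 = 48$)
$q{\left(k \right)} = -1$ ($q{\left(k \right)} = -2 + \frac{k}{k} = -2 + 1 = -1$)
$T = \frac{1016}{1471}$ ($T = \left(-1016\right) \left(- \frac{1}{1471}\right) = \frac{1016}{1471} \approx 0.69069$)
$N{\left(r,Q \right)} = - \frac{1016}{1471} + r$ ($N{\left(r,Q \right)} = r - \frac{1016}{1471} = - \frac{1016}{1471} + r$)
$d = - \frac{323882}{1523325}$ ($d = \frac{323882}{1425 \left(-1069\right)} = \frac{323882}{-1523325} = 323882 \left(- \frac{1}{1523325}\right) = - \frac{323882}{1523325} \approx -0.21262$)
$\frac{1}{N{\left(1605,q{\left(D{\left(2 \right)} \right)} \right)} + d} = \frac{1}{\left(- \frac{1016}{1471} + 1605\right) - \frac{323882}{1523325}} = \frac{1}{\frac{2359939}{1471} - \frac{323882}{1523325}} = \frac{1}{\frac{3594477646753}{2240811075}} = \frac{2240811075}{3594477646753}$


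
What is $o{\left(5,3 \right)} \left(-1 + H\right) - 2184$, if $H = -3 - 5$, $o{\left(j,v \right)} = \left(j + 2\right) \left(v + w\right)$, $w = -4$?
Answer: $-2121$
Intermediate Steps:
$o{\left(j,v \right)} = \left(-4 + v\right) \left(2 + j\right)$ ($o{\left(j,v \right)} = \left(j + 2\right) \left(v - 4\right) = \left(2 + j\right) \left(-4 + v\right) = \left(-4 + v\right) \left(2 + j\right)$)
$H = -8$ ($H = -3 - 5 = -8$)
$o{\left(5,3 \right)} \left(-1 + H\right) - 2184 = \left(-8 - 20 + 2 \cdot 3 + 5 \cdot 3\right) \left(-1 - 8\right) - 2184 = \left(-8 - 20 + 6 + 15\right) \left(-9\right) - 2184 = \left(-7\right) \left(-9\right) - 2184 = 63 - 2184 = -2121$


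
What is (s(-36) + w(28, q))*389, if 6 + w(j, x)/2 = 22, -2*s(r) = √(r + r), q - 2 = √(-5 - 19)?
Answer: 12448 - 1167*I*√2 ≈ 12448.0 - 1650.4*I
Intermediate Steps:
q = 2 + 2*I*√6 (q = 2 + √(-5 - 19) = 2 + √(-24) = 2 + 2*I*√6 ≈ 2.0 + 4.899*I)
s(r) = -√2*√r/2 (s(r) = -√(r + r)/2 = -√2*√r/2)
w(j, x) = 32 (w(j, x) = -12 + 2*22 = -12 + 44 = 32)
(s(-36) + w(28, q))*389 = (-√2*√(-36)/2 + 32)*389 = (-√2*6*I/2 + 32)*389 = (-3*I*√2 + 32)*389 = (32 - 3*I*√2)*389 = 12448 - 1167*I*√2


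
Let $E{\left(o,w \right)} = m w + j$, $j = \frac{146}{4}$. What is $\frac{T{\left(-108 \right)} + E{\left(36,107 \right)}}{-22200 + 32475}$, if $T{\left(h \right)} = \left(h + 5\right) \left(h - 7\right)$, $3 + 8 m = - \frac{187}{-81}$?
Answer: $\frac{384661}{332910} \approx 1.1555$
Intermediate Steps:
$m = - \frac{7}{81}$ ($m = - \frac{3}{8} + \frac{\left(-187\right) \frac{1}{-81}}{8} = - \frac{3}{8} + \frac{\left(-187\right) \left(- \frac{1}{81}\right)}{8} = - \frac{3}{8} + \frac{1}{8} \cdot \frac{187}{81} = - \frac{3}{8} + \frac{187}{648} = - \frac{7}{81} \approx -0.08642$)
$j = \frac{73}{2}$ ($j = 146 \cdot \frac{1}{4} = \frac{73}{2} \approx 36.5$)
$T{\left(h \right)} = \left(-7 + h\right) \left(5 + h\right)$ ($T{\left(h \right)} = \left(5 + h\right) \left(-7 + h\right) = \left(-7 + h\right) \left(5 + h\right)$)
$E{\left(o,w \right)} = \frac{73}{2} - \frac{7 w}{81}$ ($E{\left(o,w \right)} = - \frac{7 w}{81} + \frac{73}{2} = \frac{73}{2} - \frac{7 w}{81}$)
$\frac{T{\left(-108 \right)} + E{\left(36,107 \right)}}{-22200 + 32475} = \frac{\left(-35 + \left(-108\right)^{2} - -216\right) + \left(\frac{73}{2} - \frac{749}{81}\right)}{-22200 + 32475} = \frac{\left(-35 + 11664 + 216\right) + \left(\frac{73}{2} - \frac{749}{81}\right)}{10275} = \left(11845 + \frac{4415}{162}\right) \frac{1}{10275} = \frac{1923305}{162} \cdot \frac{1}{10275} = \frac{384661}{332910}$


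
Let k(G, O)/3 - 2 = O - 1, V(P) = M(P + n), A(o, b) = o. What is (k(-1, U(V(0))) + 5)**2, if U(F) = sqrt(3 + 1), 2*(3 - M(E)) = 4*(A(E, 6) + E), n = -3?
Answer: 196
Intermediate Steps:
M(E) = 3 - 4*E (M(E) = 3 - 2*(E + E) = 3 - 2*2*E = 3 - 4*E)
V(P) = 15 - 4*P (V(P) = 3 - 4*(P - 3) = 3 - 4*(-3 + P) = 3 + (12 - 4*P) = 15 - 4*P)
U(F) = 2 (U(F) = sqrt(4) = 2)
k(G, O) = 3 + 3*O (k(G, O) = 6 + 3*(O - 1) = 6 + 3*(-1 + O) = 6 + (-3 + 3*O) = 3 + 3*O)
(k(-1, U(V(0))) + 5)**2 = ((3 + 3*2) + 5)**2 = ((3 + 6) + 5)**2 = (9 + 5)**2 = 14**2 = 196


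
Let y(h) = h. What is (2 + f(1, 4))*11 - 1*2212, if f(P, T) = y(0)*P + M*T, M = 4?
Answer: -2014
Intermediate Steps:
f(P, T) = 4*T (f(P, T) = 0*P + 4*T = 0 + 4*T = 4*T)
(2 + f(1, 4))*11 - 1*2212 = (2 + 4*4)*11 - 1*2212 = (2 + 16)*11 - 2212 = 18*11 - 2212 = 198 - 2212 = -2014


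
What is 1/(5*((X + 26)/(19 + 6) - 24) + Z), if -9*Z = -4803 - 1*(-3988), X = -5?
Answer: -45/1136 ≈ -0.039613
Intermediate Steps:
Z = 815/9 (Z = -(-4803 - 1*(-3988))/9 = -(-4803 + 3988)/9 = -⅑*(-815) = 815/9 ≈ 90.556)
1/(5*((X + 26)/(19 + 6) - 24) + Z) = 1/(5*((-5 + 26)/(19 + 6) - 24) + 815/9) = 1/(5*(21/25 - 24) + 815/9) = 1/(5*(-579/25) + 815/9) = 1/(-579/5 + 815/9) = 1/(-1136/45) = -45/1136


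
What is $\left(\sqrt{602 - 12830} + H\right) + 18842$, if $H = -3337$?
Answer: $15505 + 2 i \sqrt{3057} \approx 15505.0 + 110.58 i$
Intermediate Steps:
$\left(\sqrt{602 - 12830} + H\right) + 18842 = \left(\sqrt{602 - 12830} - 3337\right) + 18842 = \left(\sqrt{-12228} - 3337\right) + 18842 = \left(2 i \sqrt{3057} - 3337\right) + 18842 = \left(-3337 + 2 i \sqrt{3057}\right) + 18842 = 15505 + 2 i \sqrt{3057}$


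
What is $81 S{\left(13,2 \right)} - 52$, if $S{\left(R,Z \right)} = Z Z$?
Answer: $272$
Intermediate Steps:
$S{\left(R,Z \right)} = Z^{2}$
$81 S{\left(13,2 \right)} - 52 = 81 \cdot 2^{2} - 52 = 81 \cdot 4 - 52 = 324 - 52 = 272$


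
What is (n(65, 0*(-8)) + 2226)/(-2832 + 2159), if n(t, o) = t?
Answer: -2291/673 ≈ -3.4042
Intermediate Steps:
(n(65, 0*(-8)) + 2226)/(-2832 + 2159) = (65 + 2226)/(-2832 + 2159) = 2291/(-673) = 2291*(-1/673) = -2291/673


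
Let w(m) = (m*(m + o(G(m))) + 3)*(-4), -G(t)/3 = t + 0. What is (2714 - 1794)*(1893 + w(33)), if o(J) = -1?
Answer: -2155560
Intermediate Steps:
G(t) = -3*t (G(t) = -3*(t + 0) = -3*t)
w(m) = -12 - 4*m*(-1 + m) (w(m) = (m*(m - 1) + 3)*(-4) = (m*(-1 + m) + 3)*(-4) = (3 + m*(-1 + m))*(-4) = -12 - 4*m*(-1 + m))
(2714 - 1794)*(1893 + w(33)) = (2714 - 1794)*(1893 + (-12 - 4*33² + 4*33)) = 920*(1893 + (-12 - 4*1089 + 132)) = 920*(1893 + (-12 - 4356 + 132)) = 920*(1893 - 4236) = 920*(-2343) = -2155560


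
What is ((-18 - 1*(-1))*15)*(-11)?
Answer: 2805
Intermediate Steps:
((-18 - 1*(-1))*15)*(-11) = ((-18 + 1)*15)*(-11) = -17*15*(-11) = -255*(-11) = 2805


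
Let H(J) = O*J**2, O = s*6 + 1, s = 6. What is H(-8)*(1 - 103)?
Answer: -241536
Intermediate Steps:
O = 37 (O = 6*6 + 1 = 36 + 1 = 37)
H(J) = 37*J**2
H(-8)*(1 - 103) = (37*(-8)**2)*(1 - 103) = (37*64)*(-102) = 2368*(-102) = -241536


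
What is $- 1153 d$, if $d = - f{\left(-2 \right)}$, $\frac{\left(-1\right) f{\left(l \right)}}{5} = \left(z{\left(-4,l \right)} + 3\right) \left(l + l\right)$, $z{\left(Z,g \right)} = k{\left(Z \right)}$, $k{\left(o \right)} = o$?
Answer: $-23060$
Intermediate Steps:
$z{\left(Z,g \right)} = Z$
$f{\left(l \right)} = 10 l$ ($f{\left(l \right)} = - 5 \left(-4 + 3\right) \left(l + l\right) = - 5 \left(- 2 l\right) = 10 l$)
$d = 20$ ($d = - 10 \left(-2\right) = \left(-1\right) \left(-20\right) = 20$)
$- 1153 d = \left(-1153\right) 20 = -23060$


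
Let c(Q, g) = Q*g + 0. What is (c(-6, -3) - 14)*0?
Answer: 0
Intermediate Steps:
c(Q, g) = Q*g
(c(-6, -3) - 14)*0 = (-6*(-3) - 14)*0 = (18 - 14)*0 = 4*0 = 0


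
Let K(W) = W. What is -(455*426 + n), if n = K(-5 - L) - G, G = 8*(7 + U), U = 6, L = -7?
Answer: -193728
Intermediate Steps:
G = 104 (G = 8*(7 + 6) = 8*13 = 104)
n = -102 (n = (-5 - 1*(-7)) - 1*104 = (-5 + 7) - 104 = 2 - 104 = -102)
-(455*426 + n) = -(455*426 - 102) = -(193830 - 102) = -1*193728 = -193728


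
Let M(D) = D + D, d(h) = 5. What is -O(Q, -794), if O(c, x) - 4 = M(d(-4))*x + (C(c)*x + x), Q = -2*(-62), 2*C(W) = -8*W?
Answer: -385094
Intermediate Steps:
C(W) = -4*W (C(W) = (-8*W)/2 = -4*W)
Q = 124
M(D) = 2*D
O(c, x) = 4 + 11*x - 4*c*x (O(c, x) = 4 + ((2*5)*x + ((-4*c)*x + x)) = 4 + (10*x + (-4*c*x + x)) = 4 + (10*x + (x - 4*c*x)) = 4 + (11*x - 4*c*x) = 4 + 11*x - 4*c*x)
-O(Q, -794) = -(4 + 11*(-794) - 4*124*(-794)) = -(4 - 8734 + 393824) = -1*385094 = -385094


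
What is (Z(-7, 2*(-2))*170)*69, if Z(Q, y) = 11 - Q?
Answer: 211140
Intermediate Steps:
(Z(-7, 2*(-2))*170)*69 = ((11 - 1*(-7))*170)*69 = ((11 + 7)*170)*69 = (18*170)*69 = 3060*69 = 211140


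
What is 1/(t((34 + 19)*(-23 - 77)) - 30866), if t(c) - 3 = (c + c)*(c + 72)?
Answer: 1/55385937 ≈ 1.8055e-8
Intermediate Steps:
t(c) = 3 + 2*c*(72 + c) (t(c) = 3 + (c + c)*(c + 72) = 3 + (2*c)*(72 + c) = 3 + 2*c*(72 + c))
1/(t((34 + 19)*(-23 - 77)) - 30866) = 1/((3 + 2*((34 + 19)*(-23 - 77))² + 144*((34 + 19)*(-23 - 77))) - 30866) = 1/((3 + 2*(53*(-100))² + 144*(53*(-100))) - 30866) = 1/((3 + 2*(-5300)² + 144*(-5300)) - 30866) = 1/((3 + 2*28090000 - 763200) - 30866) = 1/((3 + 56180000 - 763200) - 30866) = 1/(55416803 - 30866) = 1/55385937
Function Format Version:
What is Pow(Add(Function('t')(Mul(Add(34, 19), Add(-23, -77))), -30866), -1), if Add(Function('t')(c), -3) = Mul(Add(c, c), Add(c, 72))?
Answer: Rational(1, 55385937) ≈ 1.8055e-8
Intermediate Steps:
Function('t')(c) = Add(3, Mul(2, c, Add(72, c))) (Function('t')(c) = Add(3, Mul(Add(c, c), Add(c, 72))) = Add(3, Mul(Mul(2, c), Add(72, c))) = Add(3, Mul(2, c, Add(72, c))))
Pow(Add(Function('t')(Mul(Add(34, 19), Add(-23, -77))), -30866), -1) = Pow(Add(Add(3, Mul(2, Pow(Mul(Add(34, 19), Add(-23, -77)), 2)), Mul(144, Mul(Add(34, 19), Add(-23, -77)))), -30866), -1) = Pow(Add(Add(3, Mul(2, Pow(Mul(53, -100), 2)), Mul(144, Mul(53, -100))), -30866), -1) = Pow(Add(Add(3, Mul(2, Pow(-5300, 2)), Mul(144, -5300)), -30866), -1) = Pow(Add(Add(3, Mul(2, 28090000), -763200), -30866), -1) = Pow(Add(Add(3, 56180000, -763200), -30866), -1) = Pow(Add(55416803, -30866), -1) = Pow(55385937, -1) = Rational(1, 55385937)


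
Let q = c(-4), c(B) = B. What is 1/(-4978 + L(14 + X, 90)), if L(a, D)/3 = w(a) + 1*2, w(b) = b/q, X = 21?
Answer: -4/19993 ≈ -0.00020007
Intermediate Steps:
q = -4
w(b) = -b/4 (w(b) = b/(-4) = b*(-¼) = -b/4)
L(a, D) = 6 - 3*a/4 (L(a, D) = 3*(-a/4 + 1*2) = 3*(-a/4 + 2) = 3*(2 - a/4) = 6 - 3*a/4)
1/(-4978 + L(14 + X, 90)) = 1/(-4978 + (6 - 3*(14 + 21)/4)) = 1/(-4978 + (6 - ¾*35)) = 1/(-4978 + (6 - 105/4)) = 1/(-4978 - 81/4) = 1/(-19993/4) = -4/19993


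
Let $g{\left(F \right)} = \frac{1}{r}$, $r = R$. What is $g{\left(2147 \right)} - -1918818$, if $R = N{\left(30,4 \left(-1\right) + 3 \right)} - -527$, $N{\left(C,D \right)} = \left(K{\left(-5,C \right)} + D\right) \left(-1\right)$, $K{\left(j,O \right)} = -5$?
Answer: $\frac{1022729995}{533} \approx 1.9188 \cdot 10^{6}$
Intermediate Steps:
$N{\left(C,D \right)} = 5 - D$ ($N{\left(C,D \right)} = \left(-5 + D\right) \left(-1\right) = 5 - D$)
$R = 533$ ($R = \left(5 - \left(4 \left(-1\right) + 3\right)\right) - -527 = \left(5 - \left(-4 + 3\right)\right) + 527 = \left(5 - -1\right) + 527 = \left(5 + 1\right) + 527 = 6 + 527 = 533$)
$r = 533$
$g{\left(F \right)} = \frac{1}{533}$
$g{\left(2147 \right)} - -1918818 = \frac{1}{533} - -1918818 = \frac{1}{533} + 1918818 = \frac{1022729995}{533}$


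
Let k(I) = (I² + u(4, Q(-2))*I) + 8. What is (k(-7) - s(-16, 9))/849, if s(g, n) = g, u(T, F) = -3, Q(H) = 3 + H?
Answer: 94/849 ≈ 0.11072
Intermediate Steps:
k(I) = 8 + I² - 3*I (k(I) = (I² - 3*I) + 8 = 8 + I² - 3*I)
(k(-7) - s(-16, 9))/849 = ((8 + (-7)² - 3*(-7)) - 1*(-16))/849 = ((8 + 49 + 21) + 16)*(1/849) = (78 + 16)*(1/849) = 94*(1/849) = 94/849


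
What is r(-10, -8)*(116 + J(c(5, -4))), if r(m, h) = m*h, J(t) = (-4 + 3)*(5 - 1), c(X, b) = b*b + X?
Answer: 8960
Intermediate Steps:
c(X, b) = X + b**2 (c(X, b) = b**2 + X = X + b**2)
J(t) = -4 (J(t) = -1*4 = -4)
r(m, h) = h*m
r(-10, -8)*(116 + J(c(5, -4))) = (-8*(-10))*(116 - 4) = 80*112 = 8960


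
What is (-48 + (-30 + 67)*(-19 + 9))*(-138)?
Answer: 57684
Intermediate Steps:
(-48 + (-30 + 67)*(-19 + 9))*(-138) = (-48 + 37*(-10))*(-138) = (-48 - 370)*(-138) = -418*(-138) = 57684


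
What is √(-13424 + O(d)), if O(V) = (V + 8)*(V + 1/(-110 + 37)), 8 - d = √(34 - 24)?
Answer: √(-70802262 - 127823*√10)/73 ≈ 115.59*I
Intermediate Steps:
d = 8 - √10 (d = 8 - √(34 - 24) = 8 - √10 ≈ 4.8377)
O(V) = (8 + V)*(-1/73 + V) (O(V) = (8 + V)*(V + 1/(-73)) = (8 + V)*(V - 1/73) = (8 + V)*(-1/73 + V))
√(-13424 + O(d)) = √(-13424 + (-8/73 + (8 - √10)² + 583*(8 - √10)/73)) = √(-13424 + (-8/73 + (8 - √10)² + (4664/73 - 583*√10/73))) = √(-13424 + (4656/73 + (8 - √10)² - 583*√10/73)) = √(-975296/73 + (8 - √10)² - 583*√10/73)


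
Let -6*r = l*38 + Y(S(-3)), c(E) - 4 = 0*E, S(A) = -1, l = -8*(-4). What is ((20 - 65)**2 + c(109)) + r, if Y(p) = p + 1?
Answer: 5479/3 ≈ 1826.3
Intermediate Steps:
l = 32
c(E) = 4 (c(E) = 4 + 0*E = 4 + 0 = 4)
Y(p) = 1 + p
r = -608/3 (r = -(32*38 + (1 - 1))/6 = -(1216 + 0)/6 = -1/6*1216 = -608/3 ≈ -202.67)
((20 - 65)**2 + c(109)) + r = ((20 - 65)**2 + 4) - 608/3 = ((-45)**2 + 4) - 608/3 = (2025 + 4) - 608/3 = 2029 - 608/3 = 5479/3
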